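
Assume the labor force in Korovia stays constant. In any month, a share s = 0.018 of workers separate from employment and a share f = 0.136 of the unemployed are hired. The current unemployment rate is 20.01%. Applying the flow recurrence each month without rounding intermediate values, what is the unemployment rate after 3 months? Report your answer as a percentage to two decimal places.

Unemployment rate after three months ≈ 16.73%.

With a fixed labor force, u_{t+1} = u_t + s·(1−u_t) − f·u_t = u_t·(1−s−f) + s.
Here 1−s−f = 0.846 and s = 0.018.
u_1 = 0.200100 × 0.846 + 0.018 = 0.187285.
u_2 = 0.187285 × 0.846 + 0.018 = 0.176443.
u_3 = 0.176443 × 0.846 + 0.018 = 0.167271.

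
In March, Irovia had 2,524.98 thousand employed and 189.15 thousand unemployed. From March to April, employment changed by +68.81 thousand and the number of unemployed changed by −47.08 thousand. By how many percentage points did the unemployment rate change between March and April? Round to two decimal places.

The unemployment rate changed by −1.78 percentage points.

March: labor force = 2,524.98 + 189.15 = 2,714.13; u = 189.15/2,714.13 = 6.97%.
April: labor force = 2,593.79 + 142.07 = 2,735.86; u = 142.07/2,735.86 = 5.19%.
Change = 5.19% − 6.97% = −1.78 pp.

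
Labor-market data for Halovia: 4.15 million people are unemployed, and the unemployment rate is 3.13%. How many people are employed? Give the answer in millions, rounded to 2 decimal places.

Labor force = U / u = 4.15 / 0.0313 ≈ 132.59 million.
Employed = labor force − unemployed = 132.59 − 4.15 = 128.44 million.

About 128.44 million are employed.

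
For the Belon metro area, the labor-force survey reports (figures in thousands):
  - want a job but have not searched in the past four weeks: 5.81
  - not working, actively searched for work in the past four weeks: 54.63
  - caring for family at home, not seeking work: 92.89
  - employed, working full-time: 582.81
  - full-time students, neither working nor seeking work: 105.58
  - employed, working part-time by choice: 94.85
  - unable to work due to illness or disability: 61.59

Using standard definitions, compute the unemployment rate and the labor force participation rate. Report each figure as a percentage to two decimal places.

Unemployment rate ≈ 7.46%; labor force participation rate ≈ 73.36%.

Employed = 582.81 + 94.85 = 677.66 thousand.
Unemployed = 54.63 thousand.
Labor force = 677.66 + 54.63 = 732.29 thousand.
Not in labor force = 5.81 + 92.89 + 105.58 + 61.59 = 265.87 thousand (those not working and not actively searching are outside the labor force — including those who want a job but have given up searching).
Civilian working-age population = 732.29 + 265.87 = 998.16 thousand.
Unemployment rate = 54.63 / 732.29 = 7.46%.
Labor force participation rate = 732.29 / 998.16 = 73.36%.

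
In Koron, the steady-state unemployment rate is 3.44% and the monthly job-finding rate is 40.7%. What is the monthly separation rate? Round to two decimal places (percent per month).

From u* = s/(s+f): s = u·f/(1−u).
s = 0.0344 × 40.7 / (1 − 0.0344) = 1.4001 / 0.9656 ≈ 1.45% per month.

Separation rate ≈ 1.45% per month.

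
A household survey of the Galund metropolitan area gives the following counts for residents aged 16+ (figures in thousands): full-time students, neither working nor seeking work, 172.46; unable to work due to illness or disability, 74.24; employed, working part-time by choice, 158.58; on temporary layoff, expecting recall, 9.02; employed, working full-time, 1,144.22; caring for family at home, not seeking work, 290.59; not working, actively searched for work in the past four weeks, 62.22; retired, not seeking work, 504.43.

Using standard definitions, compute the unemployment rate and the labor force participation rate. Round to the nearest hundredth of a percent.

Employed = 158.58 + 1,144.22 = 1,302.80 thousand.
Unemployed = 9.02 + 62.22 = 71.24 thousand (jobless and actively searching, or on temporary layoff).
Labor force = 1,302.80 + 71.24 = 1,374.04 thousand.
Not in labor force = 172.46 + 74.24 + 290.59 + 504.43 = 1,041.72 thousand (those not working and not actively searching are outside the labor force).
Civilian working-age population = 1,374.04 + 1,041.72 = 2,415.76 thousand.
Unemployment rate = 71.24 / 1,374.04 = 5.18%.
Labor force participation rate = 1,374.04 / 2,415.76 = 56.88%.

Unemployment rate ≈ 5.18%; labor force participation rate ≈ 56.88%.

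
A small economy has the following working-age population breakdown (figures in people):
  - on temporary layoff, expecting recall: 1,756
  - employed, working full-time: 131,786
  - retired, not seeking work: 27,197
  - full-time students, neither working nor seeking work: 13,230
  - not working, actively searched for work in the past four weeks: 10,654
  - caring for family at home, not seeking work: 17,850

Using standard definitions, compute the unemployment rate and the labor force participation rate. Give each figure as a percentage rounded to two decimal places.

Unemployment rate ≈ 8.61%; labor force participation rate ≈ 71.22%.

Employed = 131,786.
Unemployed = 1,756 + 10,654 = 12,410 (jobless and actively searching, or on temporary layoff).
Labor force = 131,786 + 12,410 = 144,196.
Not in labor force = 27,197 + 13,230 + 17,850 = 58,277 (those not working and not actively searching are outside the labor force).
Civilian working-age population = 144,196 + 58,277 = 202,473.
Unemployment rate = 12,410 / 144,196 = 8.61%.
Labor force participation rate = 144,196 / 202,473 = 71.22%.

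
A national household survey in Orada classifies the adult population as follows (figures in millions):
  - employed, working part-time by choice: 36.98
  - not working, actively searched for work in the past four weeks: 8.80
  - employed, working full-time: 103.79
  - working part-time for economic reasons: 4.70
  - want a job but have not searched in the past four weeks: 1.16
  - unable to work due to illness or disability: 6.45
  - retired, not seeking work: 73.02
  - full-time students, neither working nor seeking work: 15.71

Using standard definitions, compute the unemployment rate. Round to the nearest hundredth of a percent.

Employed = 36.98 + 103.79 + 4.70 = 145.47 million (anyone who worked, including part-time for economic reasons, counts as employed).
Unemployed = 8.80 million.
Labor force = 145.47 + 8.80 = 154.27 million.
Unemployment rate = 8.80 / 154.27 = 5.70%.

Unemployment rate ≈ 5.70%.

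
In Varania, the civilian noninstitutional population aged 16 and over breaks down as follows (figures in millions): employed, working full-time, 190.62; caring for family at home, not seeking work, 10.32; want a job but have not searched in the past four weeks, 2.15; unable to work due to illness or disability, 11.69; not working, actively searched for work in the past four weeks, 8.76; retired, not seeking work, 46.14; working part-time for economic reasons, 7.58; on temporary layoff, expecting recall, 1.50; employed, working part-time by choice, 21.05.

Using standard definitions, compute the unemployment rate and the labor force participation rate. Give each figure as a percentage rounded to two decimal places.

Unemployment rate ≈ 4.47%; labor force participation rate ≈ 76.55%.

Employed = 190.62 + 7.58 + 21.05 = 219.25 million (anyone who worked, including part-time for economic reasons, counts as employed).
Unemployed = 8.76 + 1.50 = 10.26 million (jobless and actively searching, or on temporary layoff).
Labor force = 219.25 + 10.26 = 229.51 million.
Not in labor force = 10.32 + 2.15 + 11.69 + 46.14 = 70.30 million (those not working and not actively searching are outside the labor force — including those who want a job but have given up searching).
Civilian working-age population = 229.51 + 70.30 = 299.81 million.
Unemployment rate = 10.26 / 229.51 = 4.47%.
Labor force participation rate = 229.51 / 299.81 = 76.55%.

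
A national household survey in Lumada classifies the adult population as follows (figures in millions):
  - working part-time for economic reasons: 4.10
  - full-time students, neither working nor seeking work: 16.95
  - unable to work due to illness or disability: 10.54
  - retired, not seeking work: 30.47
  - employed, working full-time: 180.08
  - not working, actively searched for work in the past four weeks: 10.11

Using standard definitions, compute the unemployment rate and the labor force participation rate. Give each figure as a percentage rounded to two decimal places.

Unemployment rate ≈ 5.20%; labor force participation rate ≈ 77.02%.

Employed = 4.10 + 180.08 = 184.18 million (anyone who worked, including part-time for economic reasons, counts as employed).
Unemployed = 10.11 million.
Labor force = 184.18 + 10.11 = 194.29 million.
Not in labor force = 16.95 + 10.54 + 30.47 = 57.96 million (those not working and not actively searching are outside the labor force).
Civilian working-age population = 194.29 + 57.96 = 252.25 million.
Unemployment rate = 10.11 / 194.29 = 5.20%.
Labor force participation rate = 194.29 / 252.25 = 77.02%.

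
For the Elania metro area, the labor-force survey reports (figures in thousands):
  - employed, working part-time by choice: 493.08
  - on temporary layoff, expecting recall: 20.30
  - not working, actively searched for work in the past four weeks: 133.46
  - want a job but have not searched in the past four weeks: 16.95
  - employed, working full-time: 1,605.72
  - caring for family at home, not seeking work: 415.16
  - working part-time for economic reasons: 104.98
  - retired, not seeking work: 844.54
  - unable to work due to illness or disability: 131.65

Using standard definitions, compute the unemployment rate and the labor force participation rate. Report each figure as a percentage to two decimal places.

Unemployment rate ≈ 6.52%; labor force participation rate ≈ 62.60%.

Employed = 493.08 + 1,605.72 + 104.98 = 2,203.78 thousand (anyone who worked, including part-time for economic reasons, counts as employed).
Unemployed = 20.30 + 133.46 = 153.76 thousand (jobless and actively searching, or on temporary layoff).
Labor force = 2,203.78 + 153.76 = 2,357.54 thousand.
Not in labor force = 16.95 + 415.16 + 844.54 + 131.65 = 1,408.30 thousand (those not working and not actively searching are outside the labor force — including those who want a job but have given up searching).
Civilian working-age population = 2,357.54 + 1,408.30 = 3,765.84 thousand.
Unemployment rate = 153.76 / 2,357.54 = 6.52%.
Labor force participation rate = 2,357.54 / 3,765.84 = 62.60%.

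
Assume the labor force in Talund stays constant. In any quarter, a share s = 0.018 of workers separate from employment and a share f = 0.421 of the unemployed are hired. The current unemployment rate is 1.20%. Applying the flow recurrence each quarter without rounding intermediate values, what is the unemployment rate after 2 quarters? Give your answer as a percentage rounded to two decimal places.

With a fixed labor force, u_{t+1} = u_t + s·(1−u_t) − f·u_t = u_t·(1−s−f) + s.
Here 1−s−f = 0.561 and s = 0.018.
u_1 = 0.012000 × 0.561 + 0.018 = 0.024732.
u_2 = 0.024732 × 0.561 + 0.018 = 0.031875.

Unemployment rate after two quarters ≈ 3.19%.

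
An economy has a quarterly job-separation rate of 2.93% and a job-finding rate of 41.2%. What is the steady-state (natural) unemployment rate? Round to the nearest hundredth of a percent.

Steady-state unemployment rate ≈ 6.64%.

At steady state the flows balance: s·E = f·U, so U/(E+U) = s/(s+f).
u* = 2.93 / (2.93 + 41.2) = 2.93 / 44.13 = 6.64%.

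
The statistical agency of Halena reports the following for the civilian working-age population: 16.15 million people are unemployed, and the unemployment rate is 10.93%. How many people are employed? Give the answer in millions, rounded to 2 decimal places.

About 131.61 million are employed.

Labor force = U / u = 16.15 / 0.1093 ≈ 147.76 million.
Employed = labor force − unemployed = 147.76 − 16.15 = 131.61 million.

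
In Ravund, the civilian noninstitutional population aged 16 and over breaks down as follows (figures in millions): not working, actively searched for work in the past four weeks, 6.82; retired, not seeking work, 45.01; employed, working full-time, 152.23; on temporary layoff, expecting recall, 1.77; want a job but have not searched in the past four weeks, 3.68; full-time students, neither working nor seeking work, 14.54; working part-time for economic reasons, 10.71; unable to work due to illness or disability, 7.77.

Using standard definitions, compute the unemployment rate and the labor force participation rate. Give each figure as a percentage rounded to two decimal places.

Employed = 152.23 + 10.71 = 162.94 million (anyone who worked, including part-time for economic reasons, counts as employed).
Unemployed = 6.82 + 1.77 = 8.59 million (jobless and actively searching, or on temporary layoff).
Labor force = 162.94 + 8.59 = 171.53 million.
Not in labor force = 45.01 + 3.68 + 14.54 + 7.77 = 71.00 million (those not working and not actively searching are outside the labor force — including those who want a job but have given up searching).
Civilian working-age population = 171.53 + 71.00 = 242.53 million.
Unemployment rate = 8.59 / 171.53 = 5.01%.
Labor force participation rate = 171.53 / 242.53 = 70.73%.

Unemployment rate ≈ 5.01%; labor force participation rate ≈ 70.73%.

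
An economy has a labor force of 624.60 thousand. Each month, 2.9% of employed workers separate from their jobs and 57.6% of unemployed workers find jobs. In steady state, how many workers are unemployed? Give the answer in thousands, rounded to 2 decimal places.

Steady-state unemployment rate u* = s/(s+f) = 2.9/(2.9+57.6) = 0.047934.
Unemployed = u* × labor force = 0.047934 × 624.60 ≈ 29.94 thousand.

About 29.94 thousand are unemployed in steady state.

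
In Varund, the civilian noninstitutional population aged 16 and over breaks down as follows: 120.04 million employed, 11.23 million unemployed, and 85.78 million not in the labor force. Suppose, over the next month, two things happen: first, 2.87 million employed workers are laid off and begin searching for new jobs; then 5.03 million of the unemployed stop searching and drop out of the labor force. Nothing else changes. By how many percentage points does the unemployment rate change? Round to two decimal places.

The unemployment rate changes by −1.37 percentage points.

Initially, labor force = 120.04 + 11.23 = 131.27 million, so u = 11.23/131.27 = 8.55%.
After the first change, employed falls and unemployed rises by 2.87; labor force unchanged → E = 117.17, U = 14.10, labor force = 131.27 million.
After the second change, unemployed and labor force both fall by 5.03 → E = 117.17, U = 9.07, labor force = 126.24 million.
New unemployment rate = 9.07 / 126.24 = 7.18%.
Change = 7.18% − 8.55% = −1.37 percentage points.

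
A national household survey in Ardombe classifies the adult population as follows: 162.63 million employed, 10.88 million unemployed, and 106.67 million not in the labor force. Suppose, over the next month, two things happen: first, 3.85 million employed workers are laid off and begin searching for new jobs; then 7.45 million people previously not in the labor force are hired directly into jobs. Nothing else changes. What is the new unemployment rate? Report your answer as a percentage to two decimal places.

New unemployment rate ≈ 8.14%.

Initially, labor force = 162.63 + 10.88 = 173.51 million, so u = 10.88/173.51 = 6.27%.
After the first change, employed falls and unemployed rises by 3.85; labor force unchanged → E = 158.78, U = 14.73, labor force = 173.51 million.
After the second change, employed and labor force both rise by 7.45; unemployed unchanged → E = 166.23, U = 14.73, labor force = 180.96 million.
New unemployment rate = 14.73 / 180.96 = 8.14%.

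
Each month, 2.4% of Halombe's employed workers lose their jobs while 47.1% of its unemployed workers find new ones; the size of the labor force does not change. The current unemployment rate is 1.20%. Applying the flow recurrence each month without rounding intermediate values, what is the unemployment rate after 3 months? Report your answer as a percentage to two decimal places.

Unemployment rate after three months ≈ 4.38%.

With a fixed labor force, u_{t+1} = u_t + s·(1−u_t) − f·u_t = u_t·(1−s−f) + s.
Here 1−s−f = 0.505 and s = 0.024.
u_1 = 0.012000 × 0.505 + 0.024 = 0.030060.
u_2 = 0.030060 × 0.505 + 0.024 = 0.039180.
u_3 = 0.039180 × 0.505 + 0.024 = 0.043786.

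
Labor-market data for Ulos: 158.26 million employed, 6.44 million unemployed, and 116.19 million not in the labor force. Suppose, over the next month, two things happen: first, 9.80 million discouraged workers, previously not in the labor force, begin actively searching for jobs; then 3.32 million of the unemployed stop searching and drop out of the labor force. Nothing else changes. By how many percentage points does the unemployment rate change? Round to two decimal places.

Initially, labor force = 158.26 + 6.44 = 164.70 million, so u = 6.44/164.70 = 3.91%.
After the first change, unemployed and labor force both rise by 9.80 → E = 158.26, U = 16.24, labor force = 174.50 million.
After the second change, unemployed and labor force both fall by 3.32 → E = 158.26, U = 12.92, labor force = 171.18 million.
New unemployment rate = 12.92 / 171.18 = 7.55%.
Change = 7.55% − 3.91% = +3.64 percentage points.

The unemployment rate changes by +3.64 percentage points.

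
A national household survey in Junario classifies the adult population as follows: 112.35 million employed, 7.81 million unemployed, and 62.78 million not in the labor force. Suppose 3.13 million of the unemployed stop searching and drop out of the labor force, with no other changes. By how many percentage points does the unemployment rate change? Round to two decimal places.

The unemployment rate changes by −2.50 percentage points.

Initially, labor force = 112.35 + 7.81 = 120.16 million, so u = 7.81/120.16 = 6.50%.
After the change, unemployed and labor force both fall by 3.13 → E = 112.35, U = 4.68, labor force = 117.03 million.
New unemployment rate = 4.68 / 117.03 = 4.00%.
Change = 4.00% − 6.50% = −2.50 percentage points.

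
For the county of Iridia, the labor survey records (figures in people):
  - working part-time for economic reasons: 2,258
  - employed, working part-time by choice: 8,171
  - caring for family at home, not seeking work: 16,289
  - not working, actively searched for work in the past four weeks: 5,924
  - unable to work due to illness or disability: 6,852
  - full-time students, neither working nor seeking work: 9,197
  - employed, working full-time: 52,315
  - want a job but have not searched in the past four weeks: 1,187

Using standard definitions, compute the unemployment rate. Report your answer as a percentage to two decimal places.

Unemployment rate ≈ 8.63%.

Employed = 2,258 + 8,171 + 52,315 = 62,744 (anyone who worked, including part-time for economic reasons, counts as employed).
Unemployed = 5,924.
Labor force = 62,744 + 5,924 = 68,668.
Unemployment rate = 5,924 / 68,668 = 8.63%.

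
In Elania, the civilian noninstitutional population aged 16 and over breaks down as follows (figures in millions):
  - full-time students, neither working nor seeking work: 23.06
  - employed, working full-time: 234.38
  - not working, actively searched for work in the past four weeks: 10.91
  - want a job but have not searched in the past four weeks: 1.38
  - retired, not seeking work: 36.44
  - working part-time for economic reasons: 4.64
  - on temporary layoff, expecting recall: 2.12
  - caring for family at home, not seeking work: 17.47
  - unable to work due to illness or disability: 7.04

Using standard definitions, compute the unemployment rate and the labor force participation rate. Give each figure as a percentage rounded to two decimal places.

Employed = 234.38 + 4.64 = 239.02 million (anyone who worked, including part-time for economic reasons, counts as employed).
Unemployed = 10.91 + 2.12 = 13.03 million (jobless and actively searching, or on temporary layoff).
Labor force = 239.02 + 13.03 = 252.05 million.
Not in labor force = 23.06 + 1.38 + 36.44 + 17.47 + 7.04 = 85.39 million (those not working and not actively searching are outside the labor force — including those who want a job but have given up searching).
Civilian working-age population = 252.05 + 85.39 = 337.44 million.
Unemployment rate = 13.03 / 252.05 = 5.17%.
Labor force participation rate = 252.05 / 337.44 = 74.69%.

Unemployment rate ≈ 5.17%; labor force participation rate ≈ 74.69%.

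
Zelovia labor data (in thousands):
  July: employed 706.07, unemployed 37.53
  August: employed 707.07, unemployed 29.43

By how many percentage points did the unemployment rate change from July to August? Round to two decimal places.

The unemployment rate changed by −1.05 percentage points.

July: labor force = 706.07 + 37.53 = 743.60; u = 37.53/743.60 = 5.05%.
August: labor force = 707.07 + 29.43 = 736.50; u = 29.43/736.50 = 4.00%.
Change = 4.00% − 5.05% = −1.05 pp.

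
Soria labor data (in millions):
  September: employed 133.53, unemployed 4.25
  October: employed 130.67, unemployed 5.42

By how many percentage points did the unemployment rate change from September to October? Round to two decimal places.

The unemployment rate changed by +0.90 percentage points.

September: labor force = 133.53 + 4.25 = 137.78; u = 4.25/137.78 = 3.08%.
October: labor force = 130.67 + 5.42 = 136.09; u = 5.42/136.09 = 3.98%.
Change = 3.98% − 3.08% = +0.90 pp.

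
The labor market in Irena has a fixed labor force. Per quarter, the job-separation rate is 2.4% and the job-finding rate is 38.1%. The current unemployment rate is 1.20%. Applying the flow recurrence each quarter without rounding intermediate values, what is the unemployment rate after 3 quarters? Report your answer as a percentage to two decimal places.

Unemployment rate after three quarters ≈ 4.93%.

With a fixed labor force, u_{t+1} = u_t + s·(1−u_t) − f·u_t = u_t·(1−s−f) + s.
Here 1−s−f = 0.595 and s = 0.024.
u_1 = 0.012000 × 0.595 + 0.024 = 0.031140.
u_2 = 0.031140 × 0.595 + 0.024 = 0.042528.
u_3 = 0.042528 × 0.595 + 0.024 = 0.049304.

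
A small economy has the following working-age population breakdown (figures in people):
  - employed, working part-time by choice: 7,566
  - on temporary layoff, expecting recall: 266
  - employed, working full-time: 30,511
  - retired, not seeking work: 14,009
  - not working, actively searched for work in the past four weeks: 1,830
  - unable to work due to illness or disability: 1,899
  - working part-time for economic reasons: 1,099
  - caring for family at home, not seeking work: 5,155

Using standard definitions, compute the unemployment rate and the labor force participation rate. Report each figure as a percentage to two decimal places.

Unemployment rate ≈ 5.08%; labor force participation rate ≈ 66.21%.

Employed = 7,566 + 30,511 + 1,099 = 39,176 (anyone who worked, including part-time for economic reasons, counts as employed).
Unemployed = 266 + 1,830 = 2,096 (jobless and actively searching, or on temporary layoff).
Labor force = 39,176 + 2,096 = 41,272.
Not in labor force = 14,009 + 1,899 + 5,155 = 21,063 (those not working and not actively searching are outside the labor force).
Civilian working-age population = 41,272 + 21,063 = 62,335.
Unemployment rate = 2,096 / 41,272 = 5.08%.
Labor force participation rate = 41,272 / 62,335 = 66.21%.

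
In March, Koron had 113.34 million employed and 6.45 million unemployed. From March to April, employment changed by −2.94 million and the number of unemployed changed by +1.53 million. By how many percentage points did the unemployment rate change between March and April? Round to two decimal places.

March: labor force = 113.34 + 6.45 = 119.79; u = 6.45/119.79 = 5.38%.
April: labor force = 110.40 + 7.98 = 118.38; u = 7.98/118.38 = 6.74%.
Change = 6.74% − 5.38% = +1.36 pp.

The unemployment rate changed by +1.36 percentage points.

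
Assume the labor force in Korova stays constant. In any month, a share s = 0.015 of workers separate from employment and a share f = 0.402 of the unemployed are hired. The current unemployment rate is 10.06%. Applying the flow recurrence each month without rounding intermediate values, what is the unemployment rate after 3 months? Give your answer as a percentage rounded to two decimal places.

With a fixed labor force, u_{t+1} = u_t + s·(1−u_t) − f·u_t = u_t·(1−s−f) + s.
Here 1−s−f = 0.583 and s = 0.015.
u_1 = 0.100600 × 0.583 + 0.015 = 0.073650.
u_2 = 0.073650 × 0.583 + 0.015 = 0.057938.
u_3 = 0.057938 × 0.583 + 0.015 = 0.048778.

Unemployment rate after three months ≈ 4.88%.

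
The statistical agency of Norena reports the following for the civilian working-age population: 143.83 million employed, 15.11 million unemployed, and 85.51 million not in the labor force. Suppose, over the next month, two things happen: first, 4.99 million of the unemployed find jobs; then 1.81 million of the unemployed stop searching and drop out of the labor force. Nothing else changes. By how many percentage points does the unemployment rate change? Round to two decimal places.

Initially, labor force = 143.83 + 15.11 = 158.94 million, so u = 15.11/158.94 = 9.51%.
After the first change, unemployed falls and employed rises by 4.99; labor force unchanged → E = 148.82, U = 10.12, labor force = 158.94 million.
After the second change, unemployed and labor force both fall by 1.81 → E = 148.82, U = 8.31, labor force = 157.13 million.
New unemployment rate = 8.31 / 157.13 = 5.29%.
Change = 5.29% − 9.51% = −4.22 percentage points.

The unemployment rate changes by −4.22 percentage points.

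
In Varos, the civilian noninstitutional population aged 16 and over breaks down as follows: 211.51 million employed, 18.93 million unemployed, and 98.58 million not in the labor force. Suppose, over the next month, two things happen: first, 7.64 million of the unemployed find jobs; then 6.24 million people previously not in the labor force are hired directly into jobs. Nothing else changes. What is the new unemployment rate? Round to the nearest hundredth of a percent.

Initially, labor force = 211.51 + 18.93 = 230.44 million, so u = 18.93/230.44 = 8.21%.
After the first change, unemployed falls and employed rises by 7.64; labor force unchanged → E = 219.15, U = 11.29, labor force = 230.44 million.
After the second change, employed and labor force both rise by 6.24; unemployed unchanged → E = 225.39, U = 11.29, labor force = 236.68 million.
New unemployment rate = 11.29 / 236.68 = 4.77%.

New unemployment rate ≈ 4.77%.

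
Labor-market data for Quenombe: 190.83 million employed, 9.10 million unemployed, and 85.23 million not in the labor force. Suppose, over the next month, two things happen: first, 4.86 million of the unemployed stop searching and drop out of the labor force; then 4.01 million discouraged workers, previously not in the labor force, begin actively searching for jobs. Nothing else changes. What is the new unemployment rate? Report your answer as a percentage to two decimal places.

Initially, labor force = 190.83 + 9.10 = 199.93 million, so u = 9.10/199.93 = 4.55%.
After the first change, unemployed and labor force both fall by 4.86 → E = 190.83, U = 4.24, labor force = 195.07 million.
After the second change, unemployed and labor force both rise by 4.01 → E = 190.83, U = 8.25, labor force = 199.08 million.
New unemployment rate = 8.25 / 199.08 = 4.14%.

New unemployment rate ≈ 4.14%.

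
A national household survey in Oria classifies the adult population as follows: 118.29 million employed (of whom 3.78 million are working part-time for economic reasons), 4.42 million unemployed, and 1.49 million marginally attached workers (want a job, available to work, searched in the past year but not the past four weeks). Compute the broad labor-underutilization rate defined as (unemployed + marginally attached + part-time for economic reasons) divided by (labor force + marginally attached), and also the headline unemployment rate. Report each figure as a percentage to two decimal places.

Labor force = 118.29 + 4.42 = 122.71 million.
Numerator = 4.42 + 1.49 + 3.78 = 9.69 million.
Denominator = 122.71 + 1.49 = 124.20 million.
Broad rate = 9.69 / 124.20 = 7.80%.
Headline unemployment rate = 4.42 / 122.71 = 3.60%.

Broad underutilization rate ≈ 7.80%; headline unemployment rate ≈ 3.60%.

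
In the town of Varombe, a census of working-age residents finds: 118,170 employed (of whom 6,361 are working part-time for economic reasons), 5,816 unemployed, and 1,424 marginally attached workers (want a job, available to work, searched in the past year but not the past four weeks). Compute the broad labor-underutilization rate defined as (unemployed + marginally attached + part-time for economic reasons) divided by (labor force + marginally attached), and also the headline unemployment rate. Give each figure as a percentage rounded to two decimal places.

Labor force = 118,170 + 5,816 = 123,986.
Numerator = 5,816 + 1,424 + 6,361 = 13,601.
Denominator = 123,986 + 1,424 = 125,410.
Broad rate = 13,601 / 125,410 = 10.85%.
Headline unemployment rate = 5,816 / 123,986 = 4.69%.

Broad underutilization rate ≈ 10.85%; headline unemployment rate ≈ 4.69%.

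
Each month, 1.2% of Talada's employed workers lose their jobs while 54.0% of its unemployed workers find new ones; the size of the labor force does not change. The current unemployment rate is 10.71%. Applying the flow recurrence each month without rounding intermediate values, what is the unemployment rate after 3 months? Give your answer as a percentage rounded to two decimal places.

With a fixed labor force, u_{t+1} = u_t + s·(1−u_t) − f·u_t = u_t·(1−s−f) + s.
Here 1−s−f = 0.448 and s = 0.012.
u_1 = 0.107100 × 0.448 + 0.012 = 0.059981.
u_2 = 0.059981 × 0.448 + 0.012 = 0.038871.
u_3 = 0.038871 × 0.448 + 0.012 = 0.029414.

Unemployment rate after three months ≈ 2.94%.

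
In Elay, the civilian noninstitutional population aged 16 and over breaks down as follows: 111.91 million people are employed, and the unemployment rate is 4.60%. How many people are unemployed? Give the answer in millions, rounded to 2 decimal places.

Let U be the number unemployed. The labor force is E + U, and U/(E+U) = 0.0460.
So U = 0.0460 × 111.91 / (1 − 0.0460) = 5.1479 / 0.9540 ≈ 5.40 million.

About 5.40 million are unemployed.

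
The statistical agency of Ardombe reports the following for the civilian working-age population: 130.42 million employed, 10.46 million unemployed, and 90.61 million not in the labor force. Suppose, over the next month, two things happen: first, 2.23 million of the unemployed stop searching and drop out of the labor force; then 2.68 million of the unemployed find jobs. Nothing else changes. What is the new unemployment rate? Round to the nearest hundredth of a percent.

Initially, labor force = 130.42 + 10.46 = 140.88 million, so u = 10.46/140.88 = 7.42%.
After the first change, unemployed and labor force both fall by 2.23 → E = 130.42, U = 8.23, labor force = 138.65 million.
After the second change, unemployed falls and employed rises by 2.68; labor force unchanged → E = 133.10, U = 5.55, labor force = 138.65 million.
New unemployment rate = 5.55 / 138.65 = 4.00%.

New unemployment rate ≈ 4.00%.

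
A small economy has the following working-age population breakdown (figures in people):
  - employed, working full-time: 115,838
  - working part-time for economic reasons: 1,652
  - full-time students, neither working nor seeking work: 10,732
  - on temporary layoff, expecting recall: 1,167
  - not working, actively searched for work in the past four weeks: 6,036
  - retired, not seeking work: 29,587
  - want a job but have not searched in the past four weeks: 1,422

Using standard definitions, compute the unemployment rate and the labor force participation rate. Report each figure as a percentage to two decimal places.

Unemployment rate ≈ 5.78%; labor force participation rate ≈ 74.92%.

Employed = 115,838 + 1,652 = 117,490 (anyone who worked, including part-time for economic reasons, counts as employed).
Unemployed = 1,167 + 6,036 = 7,203 (jobless and actively searching, or on temporary layoff).
Labor force = 117,490 + 7,203 = 124,693.
Not in labor force = 10,732 + 29,587 + 1,422 = 41,741 (those not working and not actively searching are outside the labor force — including those who want a job but have given up searching).
Civilian working-age population = 124,693 + 41,741 = 166,434.
Unemployment rate = 7,203 / 124,693 = 5.78%.
Labor force participation rate = 124,693 / 166,434 = 74.92%.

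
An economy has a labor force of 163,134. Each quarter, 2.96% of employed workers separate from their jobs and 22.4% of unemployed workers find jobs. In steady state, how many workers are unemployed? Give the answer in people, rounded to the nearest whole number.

About 19,041 are unemployed in steady state.

Steady-state unemployment rate u* = s/(s+f) = 2.96/(2.96+22.4) = 0.116719.
Unemployed = u* × labor force = 0.116719 × 163,134 ≈ 19,041.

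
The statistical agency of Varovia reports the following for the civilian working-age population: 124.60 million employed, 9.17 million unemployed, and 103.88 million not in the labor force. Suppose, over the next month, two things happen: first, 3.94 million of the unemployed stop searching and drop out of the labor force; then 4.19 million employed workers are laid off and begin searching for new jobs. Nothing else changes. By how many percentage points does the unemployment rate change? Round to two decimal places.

Initially, labor force = 124.60 + 9.17 = 133.77 million, so u = 9.17/133.77 = 6.86%.
After the first change, unemployed and labor force both fall by 3.94 → E = 124.60, U = 5.23, labor force = 129.83 million.
After the second change, employed falls and unemployed rises by 4.19; labor force unchanged → E = 120.41, U = 9.42, labor force = 129.83 million.
New unemployment rate = 9.42 / 129.83 = 7.26%.
Change = 7.26% − 6.86% = +0.40 percentage points.

The unemployment rate changes by +0.40 percentage points.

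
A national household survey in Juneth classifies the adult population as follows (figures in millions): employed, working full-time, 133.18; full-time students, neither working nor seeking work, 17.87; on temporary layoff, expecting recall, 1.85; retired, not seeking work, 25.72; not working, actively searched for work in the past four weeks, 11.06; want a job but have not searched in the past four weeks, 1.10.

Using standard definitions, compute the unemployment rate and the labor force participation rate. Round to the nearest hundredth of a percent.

Employed = 133.18 million.
Unemployed = 1.85 + 11.06 = 12.91 million (jobless and actively searching, or on temporary layoff).
Labor force = 133.18 + 12.91 = 146.09 million.
Not in labor force = 17.87 + 25.72 + 1.10 = 44.69 million (those not working and not actively searching are outside the labor force — including those who want a job but have given up searching).
Civilian working-age population = 146.09 + 44.69 = 190.78 million.
Unemployment rate = 12.91 / 146.09 = 8.84%.
Labor force participation rate = 146.09 / 190.78 = 76.58%.

Unemployment rate ≈ 8.84%; labor force participation rate ≈ 76.58%.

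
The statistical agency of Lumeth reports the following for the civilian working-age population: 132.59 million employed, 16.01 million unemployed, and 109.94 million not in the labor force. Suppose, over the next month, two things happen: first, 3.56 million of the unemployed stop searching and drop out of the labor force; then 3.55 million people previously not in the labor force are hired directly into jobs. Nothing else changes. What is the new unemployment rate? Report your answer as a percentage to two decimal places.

Initially, labor force = 132.59 + 16.01 = 148.60 million, so u = 16.01/148.60 = 10.77%.
After the first change, unemployed and labor force both fall by 3.56 → E = 132.59, U = 12.45, labor force = 145.04 million.
After the second change, employed and labor force both rise by 3.55; unemployed unchanged → E = 136.14, U = 12.45, labor force = 148.59 million.
New unemployment rate = 12.45 / 148.59 = 8.38%.

New unemployment rate ≈ 8.38%.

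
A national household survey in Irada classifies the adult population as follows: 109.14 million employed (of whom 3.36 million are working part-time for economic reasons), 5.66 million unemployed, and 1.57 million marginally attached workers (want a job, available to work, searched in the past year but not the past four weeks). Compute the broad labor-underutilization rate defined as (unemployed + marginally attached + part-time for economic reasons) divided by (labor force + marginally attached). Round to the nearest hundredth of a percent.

Labor force = 109.14 + 5.66 = 114.80 million.
Numerator = 5.66 + 1.57 + 3.36 = 10.59 million.
Denominator = 114.80 + 1.57 = 116.37 million.
Broad rate = 10.59 / 116.37 = 9.10%.

Broad underutilization rate ≈ 9.10%.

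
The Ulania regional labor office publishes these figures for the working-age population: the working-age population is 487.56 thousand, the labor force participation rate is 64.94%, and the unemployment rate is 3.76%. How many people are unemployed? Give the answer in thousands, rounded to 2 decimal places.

Labor force = 0.6494 × 487.56 = 316.62 thousand.
Unemployed = 0.0376 × 316.62 ≈ 11.90 thousand.

About 11.90 thousand are unemployed.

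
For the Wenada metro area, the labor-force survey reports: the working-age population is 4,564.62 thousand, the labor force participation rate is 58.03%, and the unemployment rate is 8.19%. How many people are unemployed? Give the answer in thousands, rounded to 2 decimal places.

About 216.94 thousand are unemployed.

Labor force = 0.5803 × 4,564.62 = 2,648.85 thousand.
Unemployed = 0.0819 × 2,648.85 ≈ 216.94 thousand.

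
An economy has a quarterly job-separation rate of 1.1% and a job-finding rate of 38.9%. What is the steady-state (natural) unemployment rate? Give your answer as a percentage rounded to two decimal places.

At steady state the flows balance: s·E = f·U, so U/(E+U) = s/(s+f).
u* = 1.1 / (1.1 + 38.9) = 1.1 / 40.00 = 2.75%.

Steady-state unemployment rate ≈ 2.75%.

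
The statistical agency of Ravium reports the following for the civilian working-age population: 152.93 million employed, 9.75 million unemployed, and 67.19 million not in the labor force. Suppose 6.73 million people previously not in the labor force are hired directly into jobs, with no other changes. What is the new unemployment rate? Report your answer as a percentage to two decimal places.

New unemployment rate ≈ 5.76%.

Initially, labor force = 152.93 + 9.75 = 162.68 million, so u = 9.75/162.68 = 5.99%.
After the change, employed and labor force both rise by 6.73; unemployed unchanged → E = 159.66, U = 9.75, labor force = 169.41 million.
New unemployment rate = 9.75 / 169.41 = 5.76%.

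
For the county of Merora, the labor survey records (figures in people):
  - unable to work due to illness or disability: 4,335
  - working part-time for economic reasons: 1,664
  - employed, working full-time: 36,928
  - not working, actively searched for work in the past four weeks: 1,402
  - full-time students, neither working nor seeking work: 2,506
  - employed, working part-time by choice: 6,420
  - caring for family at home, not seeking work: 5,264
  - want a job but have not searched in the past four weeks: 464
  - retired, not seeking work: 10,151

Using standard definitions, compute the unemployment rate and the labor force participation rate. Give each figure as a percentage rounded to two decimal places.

Unemployment rate ≈ 3.02%; labor force participation rate ≈ 67.14%.

Employed = 1,664 + 36,928 + 6,420 = 45,012 (anyone who worked, including part-time for economic reasons, counts as employed).
Unemployed = 1,402.
Labor force = 45,012 + 1,402 = 46,414.
Not in labor force = 4,335 + 2,506 + 5,264 + 464 + 10,151 = 22,720 (those not working and not actively searching are outside the labor force — including those who want a job but have given up searching).
Civilian working-age population = 46,414 + 22,720 = 69,134.
Unemployment rate = 1,402 / 46,414 = 3.02%.
Labor force participation rate = 46,414 / 69,134 = 67.14%.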